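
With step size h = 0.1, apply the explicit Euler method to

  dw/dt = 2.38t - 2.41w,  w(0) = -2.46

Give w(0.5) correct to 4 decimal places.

Euler: w_{n+1} = w_n + h·f(t_n, w_n).
t=0.000000, w=-2.460000: f=5.928600 → w ← -2.460000 + 0.1·5.928600 = -1.867140
t=0.100000, w=-1.867140: f=4.737807 → w ← -1.867140 + 0.1·4.737807 = -1.393359
t=0.200000, w=-1.393359: f=3.833996 → w ← -1.393359 + 0.1·3.833996 = -1.009960
t=0.300000, w=-1.009960: f=3.148003 → w ← -1.009960 + 0.1·3.148003 = -0.695159
t=0.400000, w=-0.695159: f=2.627334 → w ← -0.695159 + 0.1·2.627334 = -0.432426
w(0.5) ≈ -0.4324

-0.4324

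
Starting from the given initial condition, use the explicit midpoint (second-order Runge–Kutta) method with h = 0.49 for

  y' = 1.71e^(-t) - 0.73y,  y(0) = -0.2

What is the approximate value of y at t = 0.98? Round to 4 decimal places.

Midpoint: k1 = f(t_n, y_n); k2 = f(t_n + h/2, y_n + (h/2)·k1); y_{n+1} = y_n + h·k2.
t=0.000000, y=-0.200000:
  k1 = f(0.000000, -0.200000) = 1.856000
  k2 = f(0.245000, 0.254720) = 1.152479
  y ← -0.200000 + 0.49·1.152479 = 0.364715
t=0.490000, y=0.364715:
  k1 = f(0.490000, 0.364715) = 0.781349
  k2 = f(0.735000, 0.556145) = 0.413968
  y ← 0.364715 + 0.49·0.413968 = 0.567559
y(0.98) ≈ 0.5676

0.5676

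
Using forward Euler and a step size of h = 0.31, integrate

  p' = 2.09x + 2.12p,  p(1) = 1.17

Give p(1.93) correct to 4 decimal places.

Euler: p_{n+1} = p_n + h·f(x_n, p_n).
x=1.000000, p=1.170000: f=4.570400 → p ← 1.170000 + 0.31·4.570400 = 2.586824
x=1.310000, p=2.586824: f=8.221967 → p ← 2.586824 + 0.31·8.221967 = 5.135634
x=1.620000, p=5.135634: f=14.273344 → p ← 5.135634 + 0.31·14.273344 = 9.560370
p(1.93) ≈ 9.5604

9.5604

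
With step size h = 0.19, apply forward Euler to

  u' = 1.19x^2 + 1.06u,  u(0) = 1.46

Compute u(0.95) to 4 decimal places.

Euler: u_{n+1} = u_n + h·f(x_n, u_n).
x=0.000000, u=1.460000: f=1.547600 → u ← 1.460000 + 0.19·1.547600 = 1.754044
x=0.190000, u=1.754044: f=1.902246 → u ← 1.754044 + 0.19·1.902246 = 2.115471
x=0.380000, u=2.115471: f=2.414235 → u ← 2.115471 + 0.19·2.414235 = 2.574175
x=0.570000, u=2.574175: f=3.115257 → u ← 2.574175 + 0.19·3.115257 = 3.166074
x=0.760000, u=3.166074: f=4.043383 → u ← 3.166074 + 0.19·4.043383 = 3.934317
u(0.95) ≈ 3.9343

3.9343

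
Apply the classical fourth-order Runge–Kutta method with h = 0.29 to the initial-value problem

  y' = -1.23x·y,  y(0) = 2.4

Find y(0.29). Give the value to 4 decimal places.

2.2790

RK4: k1 = f(x_n, y_n); k2 = f(x_n + h/2, y_n + (h/2)·k1); k3 = f(x_n + h/2, y_n + (h/2)·k2); k4 = f(x_n + h, y_n + h·k3); y_{n+1} = y_n + (h/6)·(k1 + 2k2 + 2k3 + k4).
x=0.000000, y=2.400000:
  k1 = f(0.000000, 2.400000) = 0.000000
  k2 = f(0.145000, 2.400000) = -0.428040
  k3 = f(0.145000, 2.337934) = -0.416971
  k4 = f(0.290000, 2.279079) = -0.812947
  y ← 2.400000 + (0.29/6)·(k1 + 2k2 + 2k3 + k4) = 2.279023
y(0.29) ≈ 2.2790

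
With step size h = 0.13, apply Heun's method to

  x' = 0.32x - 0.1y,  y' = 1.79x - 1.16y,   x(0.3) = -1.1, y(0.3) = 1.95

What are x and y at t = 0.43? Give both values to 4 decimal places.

-1.1690, 1.4332

Heun on (x,y): k1 = f(t_n, state_n); k2 = f(t_n + h, state_n + h·k1); state_{n+1} = state_n + (h/2)·(k1 + k2).
0.300000: (-1.100000, 1.950000)
  k1 = (-0.547000, -4.231000)
  predictor → (-1.171110, 1.399970)
  k2 = (-0.514752, -3.720252)
  → (-1.169014, 1.433169)
(x(0.43), y(0.43)) ≈ (-1.1690, 1.4332)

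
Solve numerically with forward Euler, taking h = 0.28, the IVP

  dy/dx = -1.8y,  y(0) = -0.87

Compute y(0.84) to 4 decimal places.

-0.1062

Euler: y_{n+1} = y_n + h·f(x_n, y_n).
x=0.000000, y=-0.870000: f=1.566000 → y ← -0.870000 + 0.28·1.566000 = -0.431520
x=0.280000, y=-0.431520: f=0.776736 → y ← -0.431520 + 0.28·0.776736 = -0.214034
x=0.560000, y=-0.214034: f=0.385261 → y ← -0.214034 + 0.28·0.385261 = -0.106161
y(0.84) ≈ -0.1062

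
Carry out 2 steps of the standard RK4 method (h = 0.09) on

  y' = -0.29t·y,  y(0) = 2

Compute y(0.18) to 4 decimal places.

1.9906

RK4: k1 = f(t_n, y_n); k2 = f(t_n + h/2, y_n + (h/2)·k1); k3 = f(t_n + h/2, y_n + (h/2)·k2); k4 = f(t_n + h, y_n + h·k3); y_{n+1} = y_n + (h/6)·(k1 + 2k2 + 2k3 + k4).
t=0.000000, y=2.000000:
  k1 = f(0.000000, 2.000000) = 0.000000
  k2 = f(0.045000, 2.000000) = -0.026100
  k3 = f(0.045000, 1.998825) = -0.026085
  k4 = f(0.090000, 1.997652) = -0.052139
  y ← 2.000000 + (0.09/6)·(k1 + 2k2 + 2k3 + k4) = 1.997652
t=0.090000, y=1.997652:
  k1 = f(0.090000, 1.997652) = -0.052139
  k2 = f(0.135000, 1.995306) = -0.078116
  k3 = f(0.135000, 1.994137) = -0.078070
  k4 = f(0.180000, 1.990626) = -0.103911
  y ← 1.997652 + (0.09/6)·(k1 + 2k2 + 2k3 + k4) = 1.990626
y(0.18) ≈ 1.9906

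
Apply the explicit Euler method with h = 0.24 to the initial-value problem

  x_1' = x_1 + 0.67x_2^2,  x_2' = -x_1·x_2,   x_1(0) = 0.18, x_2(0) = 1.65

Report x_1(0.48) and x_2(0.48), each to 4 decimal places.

1.2204, 1.3283

Euler on (x_1,x_2): x_1_{n+1} = x_1_n + h·x_1', x_2_{n+1} = x_2_n + h·x_2'.
0.000000: (0.180000, 1.650000); f=(2.004075, -0.297000) → (0.660978, 1.578720)
0.240000: (0.660978, 1.578720); f=(2.330857, -1.043499) → (1.220384, 1.328280)
(x_1(0.48), x_2(0.48)) ≈ (1.2204, 1.3283)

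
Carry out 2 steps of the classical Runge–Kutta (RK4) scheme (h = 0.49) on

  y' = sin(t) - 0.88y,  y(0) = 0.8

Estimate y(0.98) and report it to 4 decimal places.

RK4: k1 = f(t_n, y_n); k2 = f(t_n + h/2, y_n + (h/2)·k1); k3 = f(t_n + h/2, y_n + (h/2)·k2); k4 = f(t_n + h, y_n + h·k3); y_{n+1} = y_n + (h/6)·(k1 + 2k2 + 2k3 + k4).
t=0.000000, y=0.800000:
  k1 = f(0.000000, 0.800000) = -0.704000
  k2 = f(0.245000, 0.627520) = -0.309661
  k3 = f(0.245000, 0.724133) = -0.394681
  k4 = f(0.490000, 0.606606) = -0.063188
  y ← 0.800000 + (0.49/6)·(k1 + 2k2 + 2k3 + k4) = 0.622304
t=0.490000, y=0.622304:
  k1 = f(0.490000, 0.622304) = -0.077001
  k2 = f(0.735000, 0.603438) = 0.139561
  k3 = f(0.735000, 0.656496) = 0.092870
  k4 = f(0.980000, 0.667810) = 0.242824
  y ← 0.622304 + (0.49/6)·(k1 + 2k2 + 2k3 + k4) = 0.673810
y(0.98) ≈ 0.6738

0.6738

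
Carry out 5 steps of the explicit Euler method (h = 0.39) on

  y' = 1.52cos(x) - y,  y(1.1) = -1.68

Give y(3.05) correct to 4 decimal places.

Euler: y_{n+1} = y_n + h·f(x_n, y_n).
x=1.100000, y=-1.680000: f=2.369466 → y ← -1.680000 + 0.39·2.369466 = -0.755908
x=1.490000, y=-0.755908: f=0.878585 → y ← -0.755908 + 0.39·0.878585 = -0.413260
x=1.880000, y=-0.413260: f=-0.049276 → y ← -0.413260 + 0.39·(-0.049276) = -0.432478
x=2.270000, y=-0.432478: f=-0.545807 → y ← -0.432478 + 0.39·(-0.545807) = -0.645343
x=2.660000, y=-0.645343: f=-0.701770 → y ← -0.645343 + 0.39·(-0.701770) = -0.919033
y(3.05) ≈ -0.9190

-0.9190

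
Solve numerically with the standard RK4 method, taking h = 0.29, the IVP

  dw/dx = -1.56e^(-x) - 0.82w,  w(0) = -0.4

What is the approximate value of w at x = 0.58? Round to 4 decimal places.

-0.7826

RK4: k1 = f(x_n, w_n); k2 = f(x_n + h/2, w_n + (h/2)·k1); k3 = f(x_n + h/2, w_n + (h/2)·k2); k4 = f(x_n + h, w_n + h·k3); w_{n+1} = w_n + (h/6)·(k1 + 2k2 + 2k3 + k4).
x=0.000000, w=-0.400000:
  k1 = f(0.000000, -0.400000) = -1.232000
  k2 = f(0.145000, -0.578640) = -0.874950
  k3 = f(0.145000, -0.526868) = -0.917403
  k4 = f(0.290000, -0.666047) = -0.621133
  w ← -0.400000 + (0.29/6)·(k1 + 2k2 + 2k3 + k4) = -0.662829
x=0.290000, w=-0.662829:
  k1 = f(0.290000, -0.662829) = -0.623771
  k2 = f(0.435000, -0.753276) = -0.392047
  k3 = f(0.435000, -0.719676) = -0.419599
  k4 = f(0.580000, -0.784513) = -0.230141
  w ← -0.662829 + (0.29/6)·(k1 + 2k2 + 2k3 + k4) = -0.782560
w(0.58) ≈ -0.7826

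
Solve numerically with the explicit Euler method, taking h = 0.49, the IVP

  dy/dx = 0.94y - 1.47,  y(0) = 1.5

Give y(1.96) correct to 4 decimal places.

Euler: y_{n+1} = y_n + h·f(x_n, y_n).
x=0.000000, y=1.500000: f=-0.060000 → y ← 1.500000 + 0.49·(-0.060000) = 1.470600
x=0.490000, y=1.470600: f=-0.087636 → y ← 1.470600 + 0.49·(-0.087636) = 1.427658
x=0.980000, y=1.427658: f=-0.128001 → y ← 1.427658 + 0.49·(-0.128001) = 1.364938
x=1.470000, y=1.364938: f=-0.186958 → y ← 1.364938 + 0.49·(-0.186958) = 1.273328
y(1.96) ≈ 1.2733

1.2733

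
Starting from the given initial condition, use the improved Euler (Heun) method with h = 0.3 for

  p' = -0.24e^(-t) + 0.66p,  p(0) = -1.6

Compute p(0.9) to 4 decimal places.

Heun: k1 = f(t_n, p_n); k2 = f(t_n + h, p_n + h·k1); p_{n+1} = p_n + (h/2)·(k1 + k2).
t=0.000000, p=-1.600000:
  k1 = f(0.000000, -1.600000) = -1.296000
  k2 = f(0.300000, -1.988800) = -1.490404
  p ← -1.600000 + (0.3/2)·(-1.296000 + (-1.490404)) = -2.017961
t=0.300000, p=-2.017961:
  k1 = f(0.300000, -2.017961) = -1.509650
  k2 = f(0.600000, -2.470856) = -1.762480
  p ← -2.017961 + (0.3/2)·(-1.509650 + (-1.762480)) = -2.508780
t=0.600000, p=-2.508780:
  k1 = f(0.600000, -2.508780) = -1.787510
  k2 = f(0.900000, -3.045033) = -2.107299
  p ← -2.508780 + (0.3/2)·(-1.787510 + (-2.107299)) = -3.093001
p(0.9) ≈ -3.0930

-3.0930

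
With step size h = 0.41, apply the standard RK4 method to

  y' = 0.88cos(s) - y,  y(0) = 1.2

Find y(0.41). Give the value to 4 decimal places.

RK4: k1 = f(s_n, y_n); k2 = f(s_n + h/2, y_n + (h/2)·k1); k3 = f(s_n + h/2, y_n + (h/2)·k2); k4 = f(s_n + h, y_n + h·k3); y_{n+1} = y_n + (h/6)·(k1 + 2k2 + 2k3 + k4).
s=0.000000, y=1.200000:
  k1 = f(0.000000, 1.200000) = -0.320000
  k2 = f(0.205000, 1.134400) = -0.272826
  k3 = f(0.205000, 1.144071) = -0.282497
  k4 = f(0.410000, 1.084176) = -0.277110
  y ← 1.200000 + (0.41/6)·(k1 + 2k2 + 2k3 + k4) = 1.083303
y(0.41) ≈ 1.0833

1.0833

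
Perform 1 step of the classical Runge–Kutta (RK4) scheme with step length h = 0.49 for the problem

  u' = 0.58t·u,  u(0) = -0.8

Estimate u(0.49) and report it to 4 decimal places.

RK4: k1 = f(t_n, u_n); k2 = f(t_n + h/2, u_n + (h/2)·k1); k3 = f(t_n + h/2, u_n + (h/2)·k2); k4 = f(t_n + h, u_n + h·k3); u_{n+1} = u_n + (h/6)·(k1 + 2k2 + 2k3 + k4).
t=0.000000, u=-0.800000:
  k1 = f(0.000000, -0.800000) = 0.000000
  k2 = f(0.245000, -0.800000) = -0.113680
  k3 = f(0.245000, -0.827852) = -0.117638
  k4 = f(0.490000, -0.857642) = -0.243742
  u ← -0.800000 + (0.49/6)·(k1 + 2k2 + 2k3 + k4) = -0.857687
u(0.49) ≈ -0.8577

-0.8577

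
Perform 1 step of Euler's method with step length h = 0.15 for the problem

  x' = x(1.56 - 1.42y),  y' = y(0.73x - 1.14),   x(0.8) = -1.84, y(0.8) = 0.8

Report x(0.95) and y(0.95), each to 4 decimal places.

-1.9570, 0.5020

Euler on (x,y): x_{n+1} = x_n + h·x', y_{n+1} = y_n + h·y'.
0.800000: (-1.840000, 0.800000); f=(-0.780160, -1.986560) → (-1.957024, 0.502016)
(x(0.95), y(0.95)) ≈ (-1.9570, 0.5020)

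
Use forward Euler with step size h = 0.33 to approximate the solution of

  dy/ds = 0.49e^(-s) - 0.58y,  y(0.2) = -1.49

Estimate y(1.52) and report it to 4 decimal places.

Euler: y_{n+1} = y_n + h·f(s_n, y_n).
s=0.200000, y=-1.490000: f=1.265378 → y ← -1.490000 + 0.33·1.265378 = -1.072425
s=0.530000, y=-1.072425: f=0.910423 → y ← -1.072425 + 0.33·0.910423 = -0.771986
s=0.860000, y=-0.771986: f=0.655101 → y ← -0.771986 + 0.33·0.655101 = -0.555802
s=1.190000, y=-0.555802: f=0.471434 → y ← -0.555802 + 0.33·0.471434 = -0.400229
y(1.52) ≈ -0.4002

-0.4002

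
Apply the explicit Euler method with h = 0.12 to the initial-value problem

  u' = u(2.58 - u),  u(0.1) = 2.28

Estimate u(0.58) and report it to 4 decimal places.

2.5021

Euler: u_{n+1} = u_n + h·f(t_n, u_n).
t=0.100000, u=2.280000: f=0.684000 → u ← 2.280000 + 0.12·0.684000 = 2.362080
t=0.220000, u=2.362080: f=0.514744 → u ← 2.362080 + 0.12·0.514744 = 2.423849
t=0.340000, u=2.423849: f=0.378486 → u ← 2.423849 + 0.12·0.378486 = 2.469268
t=0.460000, u=2.469268: f=0.273428 → u ← 2.469268 + 0.12·0.273428 = 2.502079
u(0.58) ≈ 2.5021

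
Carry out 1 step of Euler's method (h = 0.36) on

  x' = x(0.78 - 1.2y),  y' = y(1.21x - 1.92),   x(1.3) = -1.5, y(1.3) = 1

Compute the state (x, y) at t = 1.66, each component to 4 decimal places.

Euler on (x,y): x_{n+1} = x_n + h·x', y_{n+1} = y_n + h·y'.
1.300000: (-1.500000, 1.000000); f=(0.630000, -3.735000) → (-1.273200, -0.344600)
(x(1.66), y(1.66)) ≈ (-1.2732, -0.3446)

-1.2732, -0.3446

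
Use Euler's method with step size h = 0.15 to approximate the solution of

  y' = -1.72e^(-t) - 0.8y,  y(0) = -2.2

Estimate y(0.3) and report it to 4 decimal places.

Euler: y_{n+1} = y_n + h·f(t_n, y_n).
t=0.000000, y=-2.200000: f=0.040000 → y ← -2.200000 + 0.15·0.040000 = -2.194000
t=0.150000, y=-2.194000: f=0.274782 → y ← -2.194000 + 0.15·0.274782 = -2.152783
y(0.3) ≈ -2.1528

-2.1528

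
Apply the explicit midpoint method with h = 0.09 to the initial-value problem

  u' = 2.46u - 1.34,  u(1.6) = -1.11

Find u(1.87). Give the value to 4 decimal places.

-2.6555

Midpoint: k1 = f(s_n, u_n); k2 = f(s_n + h/2, u_n + (h/2)·k1); u_{n+1} = u_n + h·k2.
s=1.600000, u=-1.110000:
  k1 = f(1.600000, -1.110000) = -4.070600
  k2 = f(1.645000, -1.293177) = -4.521215
  u ← -1.110000 + 0.09·(-4.521215) = -1.516909
s=1.690000, u=-1.516909:
  k1 = f(1.690000, -1.516909) = -5.071597
  k2 = f(1.735000, -1.745131) = -5.633023
  u ← -1.516909 + 0.09·(-5.633023) = -2.023881
s=1.780000, u=-2.023881:
  k1 = f(1.780000, -2.023881) = -6.318748
  k2 = f(1.825000, -2.308225) = -7.018234
  u ← -2.023881 + 0.09·(-7.018234) = -2.655522
u(1.87) ≈ -2.6555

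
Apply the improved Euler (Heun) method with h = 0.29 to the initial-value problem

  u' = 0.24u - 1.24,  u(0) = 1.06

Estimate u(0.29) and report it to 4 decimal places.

Heun: k1 = f(t_n, u_n); k2 = f(t_n + h, u_n + h·k1); u_{n+1} = u_n + (h/2)·(k1 + k2).
t=0.000000, u=1.060000:
  k1 = f(0.000000, 1.060000) = -0.985600
  k2 = f(0.290000, 0.774176) = -1.054198
  u ← 1.060000 + (0.29/2)·(-0.985600 + (-1.054198)) = 0.764229
u(0.29) ≈ 0.7642

0.7642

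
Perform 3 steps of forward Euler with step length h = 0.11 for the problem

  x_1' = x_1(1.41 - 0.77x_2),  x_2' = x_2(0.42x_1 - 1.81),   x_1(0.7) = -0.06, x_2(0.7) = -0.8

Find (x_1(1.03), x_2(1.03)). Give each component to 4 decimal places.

Euler on (x_1,x_2): x_1_{n+1} = x_1_n + h·x_1', x_2_{n+1} = x_2_n + h·x_2'.
0.700000: (-0.060000, -0.800000); f=(-0.121560, 1.468160) → (-0.073372, -0.638502)
0.810000: (-0.073372, -0.638502); f=(-0.139527, 1.175365) → (-0.088720, -0.509212)
0.920000: (-0.088720, -0.509212); f=(-0.159881, 0.940648) → (-0.106306, -0.405741)
(x_1(1.03), x_2(1.03)) ≈ (-0.1063, -0.4057)

-0.1063, -0.4057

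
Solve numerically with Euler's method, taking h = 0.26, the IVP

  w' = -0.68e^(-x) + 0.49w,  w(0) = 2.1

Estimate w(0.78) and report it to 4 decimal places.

Euler: w_{n+1} = w_n + h·f(x_n, w_n).
x=0.000000, w=2.100000: f=0.349000 → w ← 2.100000 + 0.26·0.349000 = 2.190740
x=0.260000, w=2.190740: f=0.549148 → w ← 2.190740 + 0.26·0.549148 = 2.333518
x=0.520000, w=2.333518: f=0.739150 → w ← 2.333518 + 0.26·0.739150 = 2.525697
w(0.78) ≈ 2.5257

2.5257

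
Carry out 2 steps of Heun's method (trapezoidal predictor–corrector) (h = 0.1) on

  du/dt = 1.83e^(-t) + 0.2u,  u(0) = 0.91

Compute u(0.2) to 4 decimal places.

1.2862

Heun: k1 = f(t_n, u_n); k2 = f(t_n + h, u_n + h·k1); u_{n+1} = u_n + (h/2)·(k1 + k2).
t=0.000000, u=0.910000:
  k1 = f(0.000000, 0.910000) = 2.012000
  k2 = f(0.100000, 1.111200) = 1.878092
  u ← 0.910000 + (0.1/2)·(2.012000 + 1.878092) = 1.104505
t=0.100000, u=1.104505:
  k1 = f(0.100000, 1.104505) = 1.876753
  k2 = f(0.200000, 1.292180) = 1.756713
  u ← 1.104505 + (0.1/2)·(1.876753 + 1.756713) = 1.286178
u(0.2) ≈ 1.2862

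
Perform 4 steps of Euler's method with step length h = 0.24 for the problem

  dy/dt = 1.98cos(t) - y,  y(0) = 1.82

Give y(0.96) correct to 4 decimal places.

1.7600

Euler: y_{n+1} = y_n + h·f(t_n, y_n).
t=0.000000, y=1.820000: f=0.160000 → y ← 1.820000 + 0.24·0.160000 = 1.858400
t=0.240000, y=1.858400: f=0.064849 → y ← 1.858400 + 0.24·0.064849 = 1.873964
t=0.480000, y=1.873964: f=-0.117714 → y ← 1.873964 + 0.24·(-0.117714) = 1.845712
t=0.720000, y=1.845712: f=-0.357137 → y ← 1.845712 + 0.24·(-0.357137) = 1.760000
y(0.96) ≈ 1.7600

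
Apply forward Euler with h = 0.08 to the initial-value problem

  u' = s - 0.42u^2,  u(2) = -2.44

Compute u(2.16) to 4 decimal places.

Euler: u_{n+1} = u_n + h·f(s_n, u_n).
s=2.000000, u=-2.440000: f=-0.500512 → u ← -2.440000 + 0.08·(-0.500512) = -2.480041
s=2.080000, u=-2.480041: f=-0.503253 → u ← -2.480041 + 0.08·(-0.503253) = -2.520301
u(2.16) ≈ -2.5203

-2.5203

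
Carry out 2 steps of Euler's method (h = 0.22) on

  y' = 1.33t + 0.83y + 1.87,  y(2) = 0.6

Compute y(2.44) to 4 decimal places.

3.0787

Euler: y_{n+1} = y_n + h·f(t_n, y_n).
t=2.000000, y=0.600000: f=5.028000 → y ← 0.600000 + 0.22·5.028000 = 1.706160
t=2.220000, y=1.706160: f=6.238713 → y ← 1.706160 + 0.22·6.238713 = 3.078677
y(2.44) ≈ 3.0787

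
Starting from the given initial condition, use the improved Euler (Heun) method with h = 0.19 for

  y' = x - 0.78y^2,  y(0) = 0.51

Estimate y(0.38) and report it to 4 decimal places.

0.5105

Heun: k1 = f(x_n, y_n); k2 = f(x_n + h, y_n + h·k1); y_{n+1} = y_n + (h/2)·(k1 + k2).
x=0.000000, y=0.510000:
  k1 = f(0.000000, 0.510000) = -0.202878
  k2 = f(0.190000, 0.471453) = 0.016631
  y ← 0.510000 + (0.19/2)·(-0.202878 + 0.016631) = 0.492307
x=0.190000, y=0.492307:
  k1 = f(0.190000, 0.492307) = 0.000955
  k2 = f(0.380000, 0.492488) = 0.190815
  y ← 0.492307 + (0.19/2)·(0.000955 + 0.190815) = 0.510525
y(0.38) ≈ 0.5105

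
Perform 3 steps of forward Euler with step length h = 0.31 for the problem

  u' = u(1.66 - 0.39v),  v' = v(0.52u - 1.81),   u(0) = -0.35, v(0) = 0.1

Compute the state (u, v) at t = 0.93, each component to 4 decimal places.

-1.2014, 0.0042

Euler on (u,v): u_{n+1} = u_n + h·u', v_{n+1} = v_n + h·v'.
0.000000: (-0.350000, 0.100000); f=(-0.567350, -0.199200) → (-0.525878, 0.038248)
0.310000: (-0.525878, 0.038248); f=(-0.865114, -0.079688) → (-0.794064, 0.013545)
0.620000: (-0.794064, 0.013545); f=(-1.313951, -0.030109) → (-1.201389, 0.004211)
(u(0.93), v(0.93)) ≈ (-1.2014, 0.0042)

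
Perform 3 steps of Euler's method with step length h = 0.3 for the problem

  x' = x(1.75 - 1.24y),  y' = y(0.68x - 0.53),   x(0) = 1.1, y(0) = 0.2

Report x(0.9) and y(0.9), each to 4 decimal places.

3.3047, 0.3260

Euler on (x,y): x_{n+1} = x_n + h·x', y_{n+1} = y_n + h·y'.
0.000000: (1.100000, 0.200000); f=(1.652200, 0.043600) → (1.595660, 0.213080)
0.300000: (1.595660, 0.213080); f=(2.370801, 0.118270) → (2.306900, 0.248561)
0.600000: (2.306900, 0.248561); f=(3.326053, 0.258178) → (3.304716, 0.326014)
(x(0.9), y(0.9)) ≈ (3.3047, 0.3260)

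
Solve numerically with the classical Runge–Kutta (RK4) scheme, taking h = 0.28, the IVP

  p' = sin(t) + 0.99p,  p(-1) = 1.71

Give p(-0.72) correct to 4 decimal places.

2.0111

RK4: k1 = f(t_n, p_n); k2 = f(t_n + h/2, p_n + (h/2)·k1); k3 = f(t_n + h/2, p_n + (h/2)·k2); k4 = f(t_n + h, p_n + h·k3); p_{n+1} = p_n + (h/6)·(k1 + 2k2 + 2k3 + k4).
t=-1.000000, p=1.710000:
  k1 = f(-1.000000, 1.710000) = 0.851429
  k2 = f(-0.860000, 1.829200) = 1.053065
  k3 = f(-0.860000, 1.857429) = 1.081012
  k4 = f(-0.720000, 2.012683) = 1.333172
  p ← 1.710000 + (0.28/6)·(k1 + 2k2 + 2k3 + k4) = 2.011129
p(-0.72) ≈ 2.0111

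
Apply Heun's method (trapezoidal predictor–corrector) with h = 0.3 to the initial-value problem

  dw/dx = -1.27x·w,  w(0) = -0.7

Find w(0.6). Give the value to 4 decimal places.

Heun: k1 = f(x_n, w_n); k2 = f(x_n + h, w_n + h·k1); w_{n+1} = w_n + (h/2)·(k1 + k2).
x=0.000000, w=-0.700000:
  k1 = f(0.000000, -0.700000) = 0.000000
  k2 = f(0.300000, -0.700000) = 0.266700
  w ← -0.700000 + (0.3/2)·(0.000000 + 0.266700) = -0.659995
x=0.300000, w=-0.659995:
  k1 = f(0.300000, -0.659995) = 0.251458
  k2 = f(0.600000, -0.584558) = 0.445433
  w ← -0.659995 + (0.3/2)·(0.251458 + 0.445433) = -0.555461
w(0.6) ≈ -0.5555

-0.5555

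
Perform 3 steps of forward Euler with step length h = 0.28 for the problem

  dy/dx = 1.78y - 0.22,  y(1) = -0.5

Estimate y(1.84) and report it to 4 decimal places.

-1.9743

Euler: y_{n+1} = y_n + h·f(x_n, y_n).
x=1.000000, y=-0.500000: f=-1.110000 → y ← -0.500000 + 0.28·(-1.110000) = -0.810800
x=1.280000, y=-0.810800: f=-1.663224 → y ← -0.810800 + 0.28·(-1.663224) = -1.276503
x=1.560000, y=-1.276503: f=-2.492175 → y ← -1.276503 + 0.28·(-2.492175) = -1.974312
y(1.84) ≈ -1.9743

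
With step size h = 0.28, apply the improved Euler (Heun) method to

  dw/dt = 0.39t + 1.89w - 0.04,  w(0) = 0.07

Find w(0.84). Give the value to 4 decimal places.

0.4736

Heun: k1 = f(t_n, w_n); k2 = f(t_n + h, w_n + h·k1); w_{n+1} = w_n + (h/2)·(k1 + k2).
t=0.000000, w=0.070000:
  k1 = f(0.000000, 0.070000) = 0.092300
  k2 = f(0.280000, 0.095844) = 0.250345
  w ← 0.070000 + (0.28/2)·(0.092300 + 0.250345) = 0.117970
t=0.280000, w=0.117970:
  k1 = f(0.280000, 0.117970) = 0.292164
  k2 = f(0.560000, 0.199776) = 0.555977
  w ← 0.117970 + (0.28/2)·(0.292164 + 0.555977) = 0.236710
t=0.560000, w=0.236710:
  k1 = f(0.560000, 0.236710) = 0.625782
  k2 = f(0.840000, 0.411929) = 1.066146
  w ← 0.236710 + (0.28/2)·(0.625782 + 1.066146) = 0.473580
w(0.84) ≈ 0.4736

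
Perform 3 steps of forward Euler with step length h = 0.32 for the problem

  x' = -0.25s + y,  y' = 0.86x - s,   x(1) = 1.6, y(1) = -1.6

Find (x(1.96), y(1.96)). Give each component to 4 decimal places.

Euler on (x,y): x_{n+1} = x_n + h·x', y_{n+1} = y_n + h·y'.
1.000000: (1.600000, -1.600000); f=(-1.850000, 0.376000) → (1.008000, -1.479680)
1.320000: (1.008000, -1.479680); f=(-1.809680, -0.453120) → (0.428902, -1.624678)
1.640000: (0.428902, -1.624678); f=(-2.034678, -1.271144) → (-0.222195, -2.031444)
(x(1.96), y(1.96)) ≈ (-0.2222, -2.0314)

-0.2222, -2.0314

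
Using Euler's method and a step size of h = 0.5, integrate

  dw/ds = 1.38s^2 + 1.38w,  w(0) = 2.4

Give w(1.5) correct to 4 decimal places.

Euler: w_{n+1} = w_n + h·f(s_n, w_n).
s=0.000000, w=2.400000: f=3.312000 → w ← 2.400000 + 0.5·3.312000 = 4.056000
s=0.500000, w=4.056000: f=5.942280 → w ← 4.056000 + 0.5·5.942280 = 7.027140
s=1.000000, w=7.027140: f=11.077453 → w ← 7.027140 + 0.5·11.077453 = 12.565867
w(1.5) ≈ 12.5659

12.5659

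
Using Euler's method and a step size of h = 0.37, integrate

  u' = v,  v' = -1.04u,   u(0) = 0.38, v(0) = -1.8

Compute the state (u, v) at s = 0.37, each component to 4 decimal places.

Euler on (u,v): u_{n+1} = u_n + h·u', v_{n+1} = v_n + h·v'.
0.000000: (0.380000, -1.800000); f=(-1.800000, -0.395200) → (-0.286000, -1.946224)
(u(0.37), v(0.37)) ≈ (-0.2860, -1.9462)

-0.2860, -1.9462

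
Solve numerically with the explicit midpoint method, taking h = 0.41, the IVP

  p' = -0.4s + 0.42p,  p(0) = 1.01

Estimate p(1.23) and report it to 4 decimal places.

1.3356

Midpoint: k1 = f(s_n, p_n); k2 = f(s_n + h/2, p_n + (h/2)·k1); p_{n+1} = p_n + h·k2.
s=0.000000, p=1.010000:
  k1 = f(0.000000, 1.010000) = 0.424200
  k2 = f(0.205000, 1.096961) = 0.378724
  p ← 1.010000 + 0.41·0.378724 = 1.165277
s=0.410000, p=1.165277:
  k1 = f(0.410000, 1.165277) = 0.325416
  k2 = f(0.615000, 1.231987) = 0.271435
  p ← 1.165277 + 0.41·0.271435 = 1.276565
s=0.820000, p=1.276565:
  k1 = f(0.820000, 1.276565) = 0.208157
  k2 = f(1.025000, 1.319237) = 0.144080
  p ← 1.276565 + 0.41·0.144080 = 1.335637
p(1.23) ≈ 1.3356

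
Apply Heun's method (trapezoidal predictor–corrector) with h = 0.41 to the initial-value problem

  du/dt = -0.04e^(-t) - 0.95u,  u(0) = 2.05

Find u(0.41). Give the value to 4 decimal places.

Heun: k1 = f(t_n, u_n); k2 = f(t_n + h, u_n + h·k1); u_{n+1} = u_n + (h/2)·(k1 + k2).
t=0.000000, u=2.050000:
  k1 = f(0.000000, 2.050000) = -1.987500
  k2 = f(0.410000, 1.235125) = -1.199915
  u ← 2.050000 + (0.41/2)·(-1.987500 + (-1.199915)) = 1.396580
u(0.41) ≈ 1.3966

1.3966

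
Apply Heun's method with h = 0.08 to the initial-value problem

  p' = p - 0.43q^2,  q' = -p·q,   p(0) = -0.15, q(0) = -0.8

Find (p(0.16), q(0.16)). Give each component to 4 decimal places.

Heun on (p,q): k1 = f(x_n, state_n); k2 = f(x_n + h, state_n + h·k1); state_{n+1} = state_n + (h/2)·(k1 + k2).
0.000000: (-0.150000, -0.800000)
  k1 = (-0.425200, -0.120000)
  predictor → (-0.184016, -0.809600)
  k2 = (-0.465860, -0.148979)
  → (-0.185642, -0.810759)
0.080000: (-0.185642, -0.810759)
  k1 = (-0.468295, -0.150511)
  predictor → (-0.223106, -0.822800)
  k2 = (-0.514216, -0.183572)
  → (-0.224943, -0.824122)
(p(0.16), q(0.16)) ≈ (-0.2249, -0.8241)

-0.2249, -0.8241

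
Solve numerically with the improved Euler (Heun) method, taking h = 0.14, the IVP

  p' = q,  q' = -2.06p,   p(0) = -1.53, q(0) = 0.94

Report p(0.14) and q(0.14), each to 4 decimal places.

-1.3675, 1.3623

Heun on (p,q): k1 = f(t_n, state_n); k2 = f(t_n + h, state_n + h·k1); state_{n+1} = state_n + (h/2)·(k1 + k2).
0.000000: (-1.530000, 0.940000)
  k1 = (0.940000, 3.151800)
  predictor → (-1.398400, 1.381252)
  k2 = (1.381252, 2.880704)
  → (-1.367512, 1.362275)
(p(0.14), q(0.14)) ≈ (-1.3675, 1.3623)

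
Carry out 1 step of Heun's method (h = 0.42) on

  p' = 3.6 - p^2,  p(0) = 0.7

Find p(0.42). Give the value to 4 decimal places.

Heun: k1 = f(x_n, p_n); k2 = f(x_n + h, p_n + h·k1); p_{n+1} = p_n + (h/2)·(k1 + k2).
x=0.000000, p=0.700000:
  k1 = f(0.000000, 0.700000) = 3.110000
  k2 = f(0.420000, 2.006200) = -0.424838
  p ← 0.700000 + (0.42/2)·(3.110000 + (-0.424838)) = 1.263884
p(0.42) ≈ 1.2639

1.2639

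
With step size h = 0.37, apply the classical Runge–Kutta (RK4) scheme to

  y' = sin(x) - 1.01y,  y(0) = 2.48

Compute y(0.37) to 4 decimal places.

RK4: k1 = f(x_n, y_n); k2 = f(x_n + h/2, y_n + (h/2)·k1); k3 = f(x_n + h/2, y_n + (h/2)·k2); k4 = f(x_n + h, y_n + h·k3); y_{n+1} = y_n + (h/6)·(k1 + 2k2 + 2k3 + k4).
x=0.000000, y=2.480000:
  k1 = f(0.000000, 2.480000) = -2.504800
  k2 = f(0.185000, 2.016612) = -1.852832
  k3 = f(0.185000, 2.137226) = -1.974652
  k4 = f(0.370000, 1.749379) = -1.405257
  y ← 2.480000 + (0.37/6)·(k1 + 2k2 + 2k3 + k4) = 1.766824
y(0.37) ≈ 1.7668

1.7668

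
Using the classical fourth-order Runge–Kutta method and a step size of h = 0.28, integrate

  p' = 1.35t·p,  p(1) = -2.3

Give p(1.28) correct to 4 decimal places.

-3.5386

RK4: k1 = f(t_n, p_n); k2 = f(t_n + h/2, p_n + (h/2)·k1); k3 = f(t_n + h/2, p_n + (h/2)·k2); k4 = f(t_n + h, p_n + h·k3); p_{n+1} = p_n + (h/6)·(k1 + 2k2 + 2k3 + k4).
t=1.000000, p=-2.300000:
  k1 = f(1.000000, -2.300000) = -3.105000
  k2 = f(1.140000, -2.734700) = -4.208703
  k3 = f(1.140000, -2.889218) = -4.446507
  k4 = f(1.280000, -3.545022) = -6.125798
  p ← -2.300000 + (0.28/6)·(k1 + 2k2 + 2k3 + k4) = -3.538590
p(1.28) ≈ -3.5386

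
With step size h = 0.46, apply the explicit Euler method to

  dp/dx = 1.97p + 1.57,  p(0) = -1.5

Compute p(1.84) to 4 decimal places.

-10.0793

Euler: p_{n+1} = p_n + h·f(x_n, p_n).
x=0.000000, p=-1.500000: f=-1.385000 → p ← -1.500000 + 0.46·(-1.385000) = -2.137100
x=0.460000, p=-2.137100: f=-2.640087 → p ← -2.137100 + 0.46·(-2.640087) = -3.351540
x=0.920000, p=-3.351540: f=-5.032534 → p ← -3.351540 + 0.46·(-5.032534) = -5.666506
x=1.380000, p=-5.666506: f=-9.593016 → p ← -5.666506 + 0.46·(-9.593016) = -10.079293
p(1.84) ≈ -10.0793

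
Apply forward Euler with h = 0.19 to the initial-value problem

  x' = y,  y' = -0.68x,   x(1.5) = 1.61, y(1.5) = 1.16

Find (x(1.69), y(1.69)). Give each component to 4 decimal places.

1.8304, 0.9520

Euler on (x,y): x_{n+1} = x_n + h·x', y_{n+1} = y_n + h·y'.
1.500000: (1.610000, 1.160000); f=(1.160000, -1.094800) → (1.830400, 0.951988)
(x(1.69), y(1.69)) ≈ (1.8304, 0.9520)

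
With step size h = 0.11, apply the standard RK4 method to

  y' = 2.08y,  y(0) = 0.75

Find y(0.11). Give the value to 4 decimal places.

RK4: k1 = f(t_n, y_n); k2 = f(t_n + h/2, y_n + (h/2)·k1); k3 = f(t_n + h/2, y_n + (h/2)·k2); k4 = f(t_n + h, y_n + h·k3); y_{n+1} = y_n + (h/6)·(k1 + 2k2 + 2k3 + k4).
t=0.000000, y=0.750000:
  k1 = f(0.000000, 0.750000) = 1.560000
  k2 = f(0.055000, 0.835800) = 1.738464
  k3 = f(0.055000, 0.845616) = 1.758880
  k4 = f(0.110000, 0.943477) = 1.962432
  y ← 0.750000 + (0.11/6)·(k1 + 2k2 + 2k3 + k4) = 0.942814
y(0.11) ≈ 0.9428

0.9428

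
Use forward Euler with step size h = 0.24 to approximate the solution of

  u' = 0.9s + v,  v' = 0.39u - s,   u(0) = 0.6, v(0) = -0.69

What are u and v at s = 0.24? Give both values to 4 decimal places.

0.4344, -0.6338

Euler on (u,v): u_{n+1} = u_n + h·u', v_{n+1} = v_n + h·v'.
0.000000: (0.600000, -0.690000); f=(-0.690000, 0.234000) → (0.434400, -0.633840)
(u(0.24), v(0.24)) ≈ (0.4344, -0.6338)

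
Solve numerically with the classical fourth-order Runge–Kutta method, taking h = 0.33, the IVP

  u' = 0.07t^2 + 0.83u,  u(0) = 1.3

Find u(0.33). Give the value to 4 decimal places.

RK4: k1 = f(t_n, u_n); k2 = f(t_n + h/2, u_n + (h/2)·k1); k3 = f(t_n + h/2, u_n + (h/2)·k2); k4 = f(t_n + h, u_n + h·k3); u_{n+1} = u_n + (h/6)·(k1 + 2k2 + 2k3 + k4).
t=0.000000, u=1.300000:
  k1 = f(0.000000, 1.300000) = 1.079000
  k2 = f(0.165000, 1.478035) = 1.228675
  k3 = f(0.165000, 1.502731) = 1.249173
  k4 = f(0.330000, 1.712227) = 1.428771
  u ← 1.300000 + (0.33/6)·(k1 + 2k2 + 2k3 + k4) = 1.710491
u(0.33) ≈ 1.7105

1.7105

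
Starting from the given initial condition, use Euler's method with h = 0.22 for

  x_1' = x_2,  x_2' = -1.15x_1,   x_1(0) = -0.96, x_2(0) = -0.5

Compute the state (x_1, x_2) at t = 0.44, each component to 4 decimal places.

-1.1266, 0.0136

Euler on (x_1,x_2): x_1_{n+1} = x_1_n + h·x_1', x_2_{n+1} = x_2_n + h·x_2'.
0.000000: (-0.960000, -0.500000); f=(-0.500000, 1.104000) → (-1.070000, -0.257120)
0.220000: (-1.070000, -0.257120); f=(-0.257120, 1.230500) → (-1.126566, 0.013590)
(x_1(0.44), x_2(0.44)) ≈ (-1.1266, 0.0136)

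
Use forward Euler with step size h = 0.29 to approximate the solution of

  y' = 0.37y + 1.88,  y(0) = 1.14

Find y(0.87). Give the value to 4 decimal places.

Euler: y_{n+1} = y_n + h·f(s_n, y_n).
s=0.000000, y=1.140000: f=2.301800 → y ← 1.140000 + 0.29·2.301800 = 1.807522
s=0.290000, y=1.807522: f=2.548783 → y ← 1.807522 + 0.29·2.548783 = 2.546669
s=0.580000, y=2.546669: f=2.822268 → y ← 2.546669 + 0.29·2.822268 = 3.365127
y(0.87) ≈ 3.3651

3.3651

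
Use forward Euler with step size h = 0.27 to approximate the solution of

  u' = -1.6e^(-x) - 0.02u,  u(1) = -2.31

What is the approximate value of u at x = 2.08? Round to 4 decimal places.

-2.6997

Euler: u_{n+1} = u_n + h·f(x_n, u_n).
x=1.000000, u=-2.310000: f=-0.542407 → u ← -2.310000 + 0.27·(-0.542407) = -2.456450
x=1.270000, u=-2.456450: f=-0.400202 → u ← -2.456450 + 0.27·(-0.400202) = -2.564504
x=1.540000, u=-2.564504: f=-0.291720 → u ← -2.564504 + 0.27·(-0.291720) = -2.643269
x=1.810000, u=-2.643269: f=-0.208981 → u ← -2.643269 + 0.27·(-0.208981) = -2.699694
u(2.08) ≈ -2.6997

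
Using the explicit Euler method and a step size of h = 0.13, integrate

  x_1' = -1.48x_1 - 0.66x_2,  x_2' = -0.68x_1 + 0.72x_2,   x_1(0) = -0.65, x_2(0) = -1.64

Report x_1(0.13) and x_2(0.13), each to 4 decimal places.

-0.3842, -1.7360

Euler on (x_1,x_2): x_1_{n+1} = x_1_n + h·x_1', x_2_{n+1} = x_2_n + h·x_2'.
0.000000: (-0.650000, -1.640000); f=(2.044400, -0.738800) → (-0.384228, -1.736044)
(x_1(0.13), x_2(0.13)) ≈ (-0.3842, -1.7360)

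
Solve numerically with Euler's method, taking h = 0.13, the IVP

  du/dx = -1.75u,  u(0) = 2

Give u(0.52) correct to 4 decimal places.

Euler: u_{n+1} = u_n + h·f(x_n, u_n).
x=0.000000, u=2.000000: f=-3.500000 → u ← 2.000000 + 0.13·(-3.500000) = 1.545000
x=0.130000, u=1.545000: f=-2.703750 → u ← 1.545000 + 0.13·(-2.703750) = 1.193512
x=0.260000, u=1.193512: f=-2.088647 → u ← 1.193512 + 0.13·(-2.088647) = 0.921988
x=0.390000, u=0.921988: f=-1.613480 → u ← 0.921988 + 0.13·(-1.613480) = 0.712236
u(0.52) ≈ 0.7122

0.7122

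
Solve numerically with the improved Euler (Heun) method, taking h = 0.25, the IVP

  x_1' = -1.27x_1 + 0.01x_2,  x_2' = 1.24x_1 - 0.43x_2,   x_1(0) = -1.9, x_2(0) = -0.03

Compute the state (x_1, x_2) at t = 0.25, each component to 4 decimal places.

Heun on (x_1,x_2): k1 = f(t_n, state_n); k2 = f(t_n + h, state_n + h·k1); state_{n+1} = state_n + (h/2)·(k1 + k2).
0.000000: (-1.900000, -0.030000)
  k1 = (2.412700, -2.343100)
  predictor → (-1.296825, -0.615775)
  k2 = (1.640810, -1.343280)
  → (-1.393311, -0.490797)
(x_1(0.25), x_2(0.25)) ≈ (-1.3933, -0.4908)

-1.3933, -0.4908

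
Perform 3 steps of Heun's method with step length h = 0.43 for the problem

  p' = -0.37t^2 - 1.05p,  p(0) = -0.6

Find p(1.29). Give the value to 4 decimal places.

-0.3795

Heun: k1 = f(t_n, p_n); k2 = f(t_n + h, p_n + h·k1); p_{n+1} = p_n + (h/2)·(k1 + k2).
t=0.000000, p=-0.600000:
  k1 = f(0.000000, -0.600000) = 0.630000
  k2 = f(0.430000, -0.329100) = 0.277142
  p ← -0.600000 + (0.43/2)·(0.630000 + 0.277142) = -0.404964
t=0.430000, p=-0.404964:
  k1 = f(0.430000, -0.404964) = 0.356800
  k2 = f(0.860000, -0.251541) = -0.009534
  p ← -0.404964 + (0.43/2)·(0.356800 + (-0.009534)) = -0.330302
t=0.860000, p=-0.330302:
  k1 = f(0.860000, -0.330302) = 0.073166
  k2 = f(1.290000, -0.298841) = -0.301934
  p ← -0.330302 + (0.43/2)·(0.073166 + (-0.301934)) = -0.379488
p(1.29) ≈ -0.3795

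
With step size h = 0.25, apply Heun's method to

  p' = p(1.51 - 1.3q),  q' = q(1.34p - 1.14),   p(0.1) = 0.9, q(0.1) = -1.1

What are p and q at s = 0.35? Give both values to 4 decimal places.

1.8092, -1.2422

Heun on (p,q): k1 = f(s_n, state_n); k2 = f(s_n + h, state_n + h·k1); state_{n+1} = state_n + (h/2)·(k1 + k2).
0.100000: (0.900000, -1.100000)
  k1 = (2.646000, -0.072600)
  predictor → (1.561500, -1.118150)
  k2 = (4.627654, -1.064937)
  → (1.809207, -1.242192)
(p(0.35), q(0.35)) ≈ (1.8092, -1.2422)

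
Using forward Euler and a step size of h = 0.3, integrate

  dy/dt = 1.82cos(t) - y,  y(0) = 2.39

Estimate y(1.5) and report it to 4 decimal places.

1.3679

Euler: y_{n+1} = y_n + h·f(t_n, y_n).
t=0.000000, y=2.390000: f=-0.570000 → y ← 2.390000 + 0.3·(-0.570000) = 2.219000
t=0.300000, y=2.219000: f=-0.480288 → y ← 2.219000 + 0.3·(-0.480288) = 2.074914
t=0.600000, y=2.074914: f=-0.572803 → y ← 2.074914 + 0.3·(-0.572803) = 1.903073
t=0.900000, y=1.903073: f=-0.771743 → y ← 1.903073 + 0.3·(-0.771743) = 1.671550
t=1.200000, y=1.671550: f=-1.012059 → y ← 1.671550 + 0.3·(-1.012059) = 1.367932
y(1.5) ≈ 1.3679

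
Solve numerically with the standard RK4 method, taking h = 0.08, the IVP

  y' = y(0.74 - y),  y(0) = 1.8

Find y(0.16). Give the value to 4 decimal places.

RK4: k1 = f(s_n, y_n); k2 = f(s_n + h/2, y_n + (h/2)·k1); k3 = f(s_n + h/2, y_n + (h/2)·k2); k4 = f(s_n + h, y_n + h·k3); y_{n+1} = y_n + (h/6)·(k1 + 2k2 + 2k3 + k4).
s=0.000000, y=1.800000:
  k1 = f(0.000000, 1.800000) = -1.908000
  k2 = f(0.040000, 1.723680) = -1.695550
  k3 = f(0.040000, 1.732178) = -1.718629
  k4 = f(0.080000, 1.662510) = -1.533681
  y ← 1.800000 + (0.08/6)·(k1 + 2k2 + 2k3 + k4) = 1.663066
s=0.080000, y=1.663066:
  k1 = f(0.080000, 1.663066) = -1.535120
  k2 = f(0.120000, 1.601661) = -1.380090
  k3 = f(0.120000, 1.607863) = -1.395404
  k4 = f(0.160000, 1.551434) = -1.258886
  y ← 1.663066 + (0.08/6)·(k1 + 2k2 + 2k3 + k4) = 1.551800
y(0.16) ≈ 1.5518

1.5518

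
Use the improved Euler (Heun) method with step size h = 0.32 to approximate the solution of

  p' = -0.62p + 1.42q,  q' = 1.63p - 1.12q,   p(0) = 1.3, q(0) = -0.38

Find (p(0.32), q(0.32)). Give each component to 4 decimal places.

Heun on (p,q): k1 = f(s_n, state_n); k2 = f(s_n + h, state_n + h·k1); state_{n+1} = state_n + (h/2)·(k1 + k2).
0.000000: (1.300000, -0.380000)
  k1 = (-1.345600, 2.544600)
  predictor → (0.869408, 0.434272)
  k2 = (0.077633, 0.930750)
  → (1.097125, 0.176056)
(p(0.32), q(0.32)) ≈ (1.0971, 0.1761)

1.0971, 0.1761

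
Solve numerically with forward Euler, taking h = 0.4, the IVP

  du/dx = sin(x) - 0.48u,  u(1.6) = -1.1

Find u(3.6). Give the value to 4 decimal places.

0.2448

Euler: u_{n+1} = u_n + h·f(x_n, u_n).
x=1.600000, u=-1.100000: f=1.527574 → u ← -1.100000 + 0.4·1.527574 = -0.488971
x=2.000000, u=-0.488971: f=1.144003 → u ← -0.488971 + 0.4·1.144003 = -0.031369
x=2.400000, u=-0.031369: f=0.690520 → u ← -0.031369 + 0.4·0.690520 = 0.244839
x=2.800000, u=0.244839: f=0.217465 → u ← 0.244839 + 0.4·0.217465 = 0.331825
x=3.200000, u=0.331825: f=-0.217650 → u ← 0.331825 + 0.4·(-0.217650) = 0.244765
u(3.6) ≈ 0.2448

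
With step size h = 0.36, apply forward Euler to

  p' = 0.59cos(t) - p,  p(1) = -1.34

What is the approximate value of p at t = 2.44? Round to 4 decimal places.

-0.3003

Euler: p_{n+1} = p_n + h·f(t_n, p_n).
t=1.000000, p=-1.340000: f=1.658778 → p ← -1.340000 + 0.36·1.658778 = -0.742840
t=1.360000, p=-0.742840: f=0.866291 → p ← -0.742840 + 0.36·0.866291 = -0.430975
t=1.720000, p=-0.430975: f=0.343271 → p ← -0.430975 + 0.36·0.343271 = -0.307398
t=2.080000, p=-0.307398: f=0.019783 → p ← -0.307398 + 0.36·0.019783 = -0.300276
p(2.44) ≈ -0.3003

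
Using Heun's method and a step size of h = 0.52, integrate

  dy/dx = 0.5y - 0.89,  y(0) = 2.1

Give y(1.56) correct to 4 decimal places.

2.4730

Heun: k1 = f(x_n, y_n); k2 = f(x_n + h, y_n + h·k1); y_{n+1} = y_n + (h/2)·(k1 + k2).
x=0.000000, y=2.100000:
  k1 = f(0.000000, 2.100000) = 0.160000
  k2 = f(0.520000, 2.183200) = 0.201600
  y ← 2.100000 + (0.52/2)·(0.160000 + 0.201600) = 2.194016
x=0.520000, y=2.194016:
  k1 = f(0.520000, 2.194016) = 0.207008
  k2 = f(1.040000, 2.301660) = 0.260830
  y ← 2.194016 + (0.52/2)·(0.207008 + 0.260830) = 2.315654
x=1.040000, y=2.315654:
  k1 = f(1.040000, 2.315654) = 0.267827
  k2 = f(1.560000, 2.454924) = 0.337462
  y ← 2.315654 + (0.52/2)·(0.267827 + 0.337462) = 2.473029
y(1.56) ≈ 2.4730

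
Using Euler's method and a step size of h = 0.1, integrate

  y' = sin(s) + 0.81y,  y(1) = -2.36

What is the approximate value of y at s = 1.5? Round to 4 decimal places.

-2.9446

Euler: y_{n+1} = y_n + h·f(s_n, y_n).
s=1.000000, y=-2.360000: f=-1.070129 → y ← -2.360000 + 0.1·(-1.070129) = -2.467013
s=1.100000, y=-2.467013: f=-1.107073 → y ← -2.467013 + 0.1·(-1.107073) = -2.577720
s=1.200000, y=-2.577720: f=-1.155914 → y ← -2.577720 + 0.1·(-1.155914) = -2.693312
s=1.300000, y=-2.693312: f=-1.218024 → y ← -2.693312 + 0.1·(-1.218024) = -2.815114
s=1.400000, y=-2.815114: f=-1.294793 → y ← -2.815114 + 0.1·(-1.294793) = -2.944593
y(1.5) ≈ -2.9446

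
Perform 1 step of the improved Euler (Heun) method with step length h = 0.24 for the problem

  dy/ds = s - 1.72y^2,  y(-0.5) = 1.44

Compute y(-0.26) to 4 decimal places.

0.8764

Heun: k1 = f(s_n, y_n); k2 = f(s_n + h, y_n + h·k1); y_{n+1} = y_n + (h/2)·(k1 + k2).
s=-0.500000, y=1.440000:
  k1 = f(-0.500000, 1.440000) = -4.066592
  k2 = f(-0.260000, 0.464018) = -0.630338
  y ← 1.440000 + (0.24/2)·(-4.066592 + (-0.630338)) = 0.876368
y(-0.26) ≈ 0.8764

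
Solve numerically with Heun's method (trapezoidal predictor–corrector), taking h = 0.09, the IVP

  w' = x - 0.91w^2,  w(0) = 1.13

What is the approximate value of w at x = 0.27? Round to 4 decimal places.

0.9171

Heun: k1 = f(x_n, w_n); k2 = f(x_n + h, w_n + h·k1); w_{n+1} = w_n + (h/2)·(k1 + k2).
x=0.000000, w=1.130000:
  k1 = f(0.000000, 1.130000) = -1.161979
  k2 = f(0.090000, 1.025422) = -0.866856
  w ← 1.130000 + (0.09/2)·(-1.161979 + (-0.866856)) = 1.038702
x=0.090000, w=1.038702:
  k1 = f(0.090000, 1.038702) = -0.891801
  k2 = f(0.180000, 0.958440) = -0.655933
  w ← 1.038702 + (0.09/2)·(-0.891801 + (-0.655933)) = 0.969054
x=0.180000, w=0.969054:
  k1 = f(0.180000, 0.969054) = -0.674550
  k2 = f(0.270000, 0.908345) = -0.480832
  w ← 0.969054 + (0.09/2)·(-0.674550 + (-0.480832)) = 0.917062
w(0.27) ≈ 0.9171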